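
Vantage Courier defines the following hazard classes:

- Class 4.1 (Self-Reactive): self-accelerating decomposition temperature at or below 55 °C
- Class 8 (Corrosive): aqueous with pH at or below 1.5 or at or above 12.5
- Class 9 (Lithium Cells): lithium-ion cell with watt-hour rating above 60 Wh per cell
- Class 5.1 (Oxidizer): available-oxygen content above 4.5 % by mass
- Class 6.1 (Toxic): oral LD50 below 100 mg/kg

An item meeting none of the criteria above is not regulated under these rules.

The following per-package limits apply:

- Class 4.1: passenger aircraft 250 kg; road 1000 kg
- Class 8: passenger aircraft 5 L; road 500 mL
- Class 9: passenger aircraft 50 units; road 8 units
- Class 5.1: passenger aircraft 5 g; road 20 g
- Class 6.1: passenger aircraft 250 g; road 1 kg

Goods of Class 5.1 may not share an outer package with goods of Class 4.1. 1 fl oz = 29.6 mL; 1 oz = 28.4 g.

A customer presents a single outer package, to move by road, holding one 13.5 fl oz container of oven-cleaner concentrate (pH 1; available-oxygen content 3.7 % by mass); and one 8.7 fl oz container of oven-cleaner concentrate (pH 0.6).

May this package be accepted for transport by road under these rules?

No

pH 1 meets the Class 8 criterion (Corrosive), so the oven-cleaner concentrate is Class 8.
Oven-cleaner concentrate: pH 0.6 ≤ 1.5 → Class 8 (Corrosive).
Class 8 net quantity: (one 13.5 fl oz container = 399.6 mL) + (one 8.7 fl oz container = 257.52 mL) = 657.12 mL.
That exceeds the Class 8 road limit of 500 mL.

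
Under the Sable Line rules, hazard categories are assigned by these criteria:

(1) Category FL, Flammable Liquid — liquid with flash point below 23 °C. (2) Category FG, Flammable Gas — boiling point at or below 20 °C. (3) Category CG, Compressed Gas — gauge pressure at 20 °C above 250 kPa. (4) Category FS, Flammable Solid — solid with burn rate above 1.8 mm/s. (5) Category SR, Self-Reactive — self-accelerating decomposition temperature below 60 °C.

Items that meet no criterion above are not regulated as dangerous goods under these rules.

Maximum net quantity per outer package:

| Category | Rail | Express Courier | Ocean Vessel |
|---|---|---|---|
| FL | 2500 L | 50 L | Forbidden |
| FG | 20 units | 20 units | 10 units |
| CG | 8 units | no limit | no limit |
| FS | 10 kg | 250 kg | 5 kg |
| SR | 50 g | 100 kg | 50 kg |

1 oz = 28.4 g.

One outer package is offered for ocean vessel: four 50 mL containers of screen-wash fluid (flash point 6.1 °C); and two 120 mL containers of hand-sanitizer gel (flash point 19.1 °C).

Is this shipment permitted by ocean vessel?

No

Screen-wash fluid: flash point 6.1 °C < 23 °C → Category FL (Flammable Liquid).
With flash point 19.1 °C (< 23 °C), the hand-sanitizer gel falls in Category FL.
Category FL net quantity: (four 50 mL containers = 200 mL) + (two 120 mL containers = 240 mL) = 440 mL.
By ocean vessel, Category FL is Forbidden regardless of quantity.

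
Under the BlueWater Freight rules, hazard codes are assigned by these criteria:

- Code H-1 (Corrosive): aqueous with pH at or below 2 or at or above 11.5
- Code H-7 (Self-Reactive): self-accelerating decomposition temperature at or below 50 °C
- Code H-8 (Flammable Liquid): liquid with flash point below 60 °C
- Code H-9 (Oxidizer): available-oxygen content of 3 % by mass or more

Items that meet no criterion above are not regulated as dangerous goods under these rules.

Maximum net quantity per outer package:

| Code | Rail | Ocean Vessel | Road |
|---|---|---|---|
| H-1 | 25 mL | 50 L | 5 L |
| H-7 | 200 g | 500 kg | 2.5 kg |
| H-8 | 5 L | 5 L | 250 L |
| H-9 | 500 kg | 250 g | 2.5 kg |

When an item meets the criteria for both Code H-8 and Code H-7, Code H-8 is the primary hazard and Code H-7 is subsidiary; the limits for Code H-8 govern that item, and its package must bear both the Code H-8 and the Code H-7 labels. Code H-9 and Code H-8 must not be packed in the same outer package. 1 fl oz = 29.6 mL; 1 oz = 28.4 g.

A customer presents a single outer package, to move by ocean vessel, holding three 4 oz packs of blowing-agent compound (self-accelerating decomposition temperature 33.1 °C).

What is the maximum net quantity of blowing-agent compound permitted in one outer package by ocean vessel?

Blowing-agent compound: self-accelerating decomposition temperature 33.1 °C ≤ 50 °C → Code H-7 (Self-Reactive).
The ocean vessel limit for Code H-7 is 500 kg.

500 kg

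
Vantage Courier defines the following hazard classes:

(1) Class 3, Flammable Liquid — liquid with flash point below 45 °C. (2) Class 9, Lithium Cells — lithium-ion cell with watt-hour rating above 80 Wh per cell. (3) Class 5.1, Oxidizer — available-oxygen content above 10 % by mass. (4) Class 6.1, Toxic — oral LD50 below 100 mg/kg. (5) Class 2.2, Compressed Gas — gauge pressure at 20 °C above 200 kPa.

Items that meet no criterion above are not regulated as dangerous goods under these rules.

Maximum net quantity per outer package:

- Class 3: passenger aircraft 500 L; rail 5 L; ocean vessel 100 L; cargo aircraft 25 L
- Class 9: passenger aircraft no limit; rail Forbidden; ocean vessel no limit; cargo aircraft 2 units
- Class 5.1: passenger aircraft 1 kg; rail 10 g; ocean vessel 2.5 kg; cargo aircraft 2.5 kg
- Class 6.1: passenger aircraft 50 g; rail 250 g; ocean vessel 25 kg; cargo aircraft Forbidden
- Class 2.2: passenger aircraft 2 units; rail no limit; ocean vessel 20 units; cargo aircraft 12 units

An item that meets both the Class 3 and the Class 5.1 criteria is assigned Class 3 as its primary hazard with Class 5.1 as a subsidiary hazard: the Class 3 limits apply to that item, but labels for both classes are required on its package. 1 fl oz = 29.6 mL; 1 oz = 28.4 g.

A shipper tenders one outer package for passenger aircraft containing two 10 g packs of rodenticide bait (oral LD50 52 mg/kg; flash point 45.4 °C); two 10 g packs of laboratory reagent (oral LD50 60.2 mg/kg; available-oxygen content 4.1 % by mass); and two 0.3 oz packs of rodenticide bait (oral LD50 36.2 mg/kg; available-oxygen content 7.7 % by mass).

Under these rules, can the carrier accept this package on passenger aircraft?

With oral LD50 52 mg/kg (< 100 mg/kg), the rodenticide bait falls in Class 6.1.
The laboratory reagent has oral LD50 60.2 mg/kg, which is < 100 mg/kg, so it is Class 6.1 (Toxic).
The rodenticide bait has oral LD50 36.2 mg/kg, which is < 100 mg/kg, so it is Class 6.1 (Toxic).
Class 6.1 net quantity: (two 10 g packs = 20 g) + (two 10 g packs = 20 g) + (two 0.3 oz packs = 17.04 g) = 57.04 g.
57.04 g > 50 g (passenger aircraft limit, Class 6.1) — over the limit.

No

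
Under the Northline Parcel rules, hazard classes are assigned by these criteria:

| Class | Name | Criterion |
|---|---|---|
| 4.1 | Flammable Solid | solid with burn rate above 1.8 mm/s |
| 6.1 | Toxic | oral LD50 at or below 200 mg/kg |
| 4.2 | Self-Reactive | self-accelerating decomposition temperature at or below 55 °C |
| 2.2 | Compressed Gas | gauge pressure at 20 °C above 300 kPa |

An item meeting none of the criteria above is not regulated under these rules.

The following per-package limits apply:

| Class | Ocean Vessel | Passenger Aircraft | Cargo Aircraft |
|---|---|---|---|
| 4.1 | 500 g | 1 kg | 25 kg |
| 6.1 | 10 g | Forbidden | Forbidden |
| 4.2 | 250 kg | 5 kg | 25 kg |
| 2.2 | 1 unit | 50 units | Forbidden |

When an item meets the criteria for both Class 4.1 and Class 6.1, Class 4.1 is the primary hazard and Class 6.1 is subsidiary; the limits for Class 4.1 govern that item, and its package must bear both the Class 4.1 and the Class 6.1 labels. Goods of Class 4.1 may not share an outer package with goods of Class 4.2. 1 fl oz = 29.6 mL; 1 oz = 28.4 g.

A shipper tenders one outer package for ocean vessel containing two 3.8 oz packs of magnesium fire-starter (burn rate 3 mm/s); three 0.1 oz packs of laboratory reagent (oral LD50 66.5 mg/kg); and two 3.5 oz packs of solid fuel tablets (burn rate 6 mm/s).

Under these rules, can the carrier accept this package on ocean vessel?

Yes

With burn rate 3 mm/s (> 1.8 mm/s), the magnesium fire-starter falls in Class 4.1.
Laboratory reagent: oral LD50 66.5 mg/kg ≤ 200 mg/kg → Class 6.1 (Toxic).
With burn rate 6 mm/s (> 1.8 mm/s), the solid fuel tablets fall in Class 4.1.
Total Class 4.1: (two 3.8 oz packs = 215.84 g) + (two 3.5 oz packs = 198.8 g) = 414.64 g.
414.64 g ≤ 500 g (ocean vessel limit, Class 4.1) — within limit.
Class 6.1 quantity: three 0.1 oz packs = 8.52 g.
8.52 g is within the ocean vessel limit of 10 g for Class 6.1.
The segregation rule (Class 4.1 with Class 4.2) does not apply to Class 4.1 with Class 6.1.
Every hazard class is within its ocean vessel limit and no segregation rule is violated.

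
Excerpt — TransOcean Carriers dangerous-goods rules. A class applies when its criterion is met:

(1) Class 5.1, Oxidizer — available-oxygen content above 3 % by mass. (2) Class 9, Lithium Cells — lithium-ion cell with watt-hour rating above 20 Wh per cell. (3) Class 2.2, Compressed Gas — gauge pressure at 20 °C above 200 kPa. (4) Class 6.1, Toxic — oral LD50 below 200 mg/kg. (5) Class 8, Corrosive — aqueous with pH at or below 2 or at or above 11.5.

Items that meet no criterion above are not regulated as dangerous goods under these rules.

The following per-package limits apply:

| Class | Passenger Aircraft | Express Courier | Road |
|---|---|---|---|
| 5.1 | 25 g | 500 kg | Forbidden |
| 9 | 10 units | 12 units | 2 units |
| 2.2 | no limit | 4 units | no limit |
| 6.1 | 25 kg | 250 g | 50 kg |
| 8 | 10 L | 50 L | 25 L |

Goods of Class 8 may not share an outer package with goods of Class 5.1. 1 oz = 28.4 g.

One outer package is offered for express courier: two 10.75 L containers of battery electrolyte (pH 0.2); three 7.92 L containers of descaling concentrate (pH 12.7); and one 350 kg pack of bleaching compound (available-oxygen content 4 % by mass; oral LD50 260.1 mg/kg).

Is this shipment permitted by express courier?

The battery electrolyte has pH 0.2, which is ≤ 2, so it is Class 8 (Corrosive).
With pH 12.7 (≥ 11.5), the descaling concentrate falls in Class 8.
Available-oxygen content 4 % by mass meets the Class 5.1 criterion (Oxidizer), so the bleaching compound is Class 5.1.
Total Class 8: (two 10.75 L containers = 21.5 L) + (three 7.92 L containers = 23.76 L) = 45.26 L.
45.26 L ≤ 50 L (express courier limit, Class 8) — within limit.
Class 5.1 quantity: 350 kg.
350 kg ≤ 500 kg (express courier limit, Class 5.1) — within limit.
Class 8 and Class 5.1 may not share an outer package.

No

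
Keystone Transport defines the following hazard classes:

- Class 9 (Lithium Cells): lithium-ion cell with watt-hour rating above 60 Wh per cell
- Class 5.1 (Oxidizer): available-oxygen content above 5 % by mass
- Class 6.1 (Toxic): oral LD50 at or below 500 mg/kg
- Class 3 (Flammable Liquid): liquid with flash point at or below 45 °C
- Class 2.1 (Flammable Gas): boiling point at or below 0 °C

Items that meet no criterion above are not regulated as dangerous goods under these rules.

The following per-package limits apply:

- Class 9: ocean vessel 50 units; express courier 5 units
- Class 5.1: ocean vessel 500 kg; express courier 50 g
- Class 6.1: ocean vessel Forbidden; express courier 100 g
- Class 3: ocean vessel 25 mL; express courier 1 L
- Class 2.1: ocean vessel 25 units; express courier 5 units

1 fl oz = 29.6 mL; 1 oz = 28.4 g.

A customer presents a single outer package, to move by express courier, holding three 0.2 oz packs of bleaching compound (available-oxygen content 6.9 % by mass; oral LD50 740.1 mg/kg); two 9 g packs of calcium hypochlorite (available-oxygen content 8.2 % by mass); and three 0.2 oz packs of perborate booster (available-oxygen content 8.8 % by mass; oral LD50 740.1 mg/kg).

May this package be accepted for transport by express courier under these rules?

No

With available-oxygen content 6.9 % by mass (> 5 % by mass), the bleaching compound falls in Class 5.1.
The calcium hypochlorite has available-oxygen content 8.2 % by mass, which is > 5 % by mass, so it is Class 5.1 (Oxidizer).
Available-oxygen content 8.8 % by mass meets the Class 5.1 criterion (Oxidizer), so the perborate booster is Class 5.1.
Total Class 5.1: (three 0.2 oz packs = 17.04 g) + (two 9 g packs = 18 g) + (three 0.2 oz packs = 17.04 g) = 52.08 g.
52.08 g > 50 g (express courier limit, Class 5.1) — over the limit.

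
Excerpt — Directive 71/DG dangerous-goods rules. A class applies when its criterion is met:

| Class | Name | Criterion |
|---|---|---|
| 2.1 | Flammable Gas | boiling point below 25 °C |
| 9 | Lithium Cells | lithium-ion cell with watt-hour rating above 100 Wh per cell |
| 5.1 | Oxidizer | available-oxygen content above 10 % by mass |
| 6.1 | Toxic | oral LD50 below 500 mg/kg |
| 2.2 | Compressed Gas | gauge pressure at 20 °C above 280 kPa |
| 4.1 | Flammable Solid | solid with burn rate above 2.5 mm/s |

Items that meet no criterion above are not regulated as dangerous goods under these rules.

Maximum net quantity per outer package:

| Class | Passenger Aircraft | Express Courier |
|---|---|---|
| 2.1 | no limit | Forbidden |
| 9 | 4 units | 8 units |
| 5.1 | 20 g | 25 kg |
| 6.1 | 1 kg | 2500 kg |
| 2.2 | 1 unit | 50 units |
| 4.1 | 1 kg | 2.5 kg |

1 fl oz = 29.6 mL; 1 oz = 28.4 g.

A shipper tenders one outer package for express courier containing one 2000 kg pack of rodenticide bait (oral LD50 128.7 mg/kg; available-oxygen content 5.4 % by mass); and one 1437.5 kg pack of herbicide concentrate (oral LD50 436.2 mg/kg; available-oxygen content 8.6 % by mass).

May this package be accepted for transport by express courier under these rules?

Oral LD50 128.7 mg/kg meets the Class 6.1 criterion (Toxic), so the rodenticide bait is Class 6.1.
Herbicide concentrate: oral LD50 436.2 mg/kg < 500 mg/kg → Class 6.1 (Toxic).
Class 6.1 net quantity: 2000 kg + 1437.5 kg = 3437.5 kg.
3437.5 kg exceeds the express courier limit of 2500 kg for Class 6.1.

No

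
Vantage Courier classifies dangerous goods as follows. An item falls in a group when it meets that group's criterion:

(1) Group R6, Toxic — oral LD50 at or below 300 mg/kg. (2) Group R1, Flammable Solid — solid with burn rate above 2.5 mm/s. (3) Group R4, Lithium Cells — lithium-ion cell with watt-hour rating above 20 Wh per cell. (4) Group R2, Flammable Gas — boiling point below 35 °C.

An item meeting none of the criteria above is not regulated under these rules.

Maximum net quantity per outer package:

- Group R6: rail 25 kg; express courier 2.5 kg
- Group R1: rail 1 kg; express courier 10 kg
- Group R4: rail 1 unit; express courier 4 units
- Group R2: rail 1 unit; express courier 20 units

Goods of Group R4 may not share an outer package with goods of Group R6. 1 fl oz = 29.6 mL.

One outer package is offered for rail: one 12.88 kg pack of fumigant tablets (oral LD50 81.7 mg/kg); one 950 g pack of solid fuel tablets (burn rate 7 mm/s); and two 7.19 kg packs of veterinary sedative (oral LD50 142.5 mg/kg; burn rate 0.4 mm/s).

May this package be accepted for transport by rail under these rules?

No

Oral LD50 81.7 mg/kg meets the Group R6 criterion (Toxic), so the fumigant tablets are Group R6.
The solid fuel tablets have burn rate 7 mm/s, which is > 2.5 mm/s, so they are Group R1 (Flammable Solid).
The veterinary sedative has oral LD50 142.5 mg/kg, which is ≤ 300 mg/kg, so it is Group R6 (Toxic).
Group R1 quantity: 950 g.
950 g ≤ 1 kg (rail limit, Group R1) — within limit.
Total Group R6: 12.88 kg + (two 7.19 kg packs = 14.38 kg) = 27.26 kg.
27.26 kg > 25 kg (rail limit, Group R6) — over the limit.
The segregation rule (Group R4 with Group R6) does not apply to Group R1 with Group R6.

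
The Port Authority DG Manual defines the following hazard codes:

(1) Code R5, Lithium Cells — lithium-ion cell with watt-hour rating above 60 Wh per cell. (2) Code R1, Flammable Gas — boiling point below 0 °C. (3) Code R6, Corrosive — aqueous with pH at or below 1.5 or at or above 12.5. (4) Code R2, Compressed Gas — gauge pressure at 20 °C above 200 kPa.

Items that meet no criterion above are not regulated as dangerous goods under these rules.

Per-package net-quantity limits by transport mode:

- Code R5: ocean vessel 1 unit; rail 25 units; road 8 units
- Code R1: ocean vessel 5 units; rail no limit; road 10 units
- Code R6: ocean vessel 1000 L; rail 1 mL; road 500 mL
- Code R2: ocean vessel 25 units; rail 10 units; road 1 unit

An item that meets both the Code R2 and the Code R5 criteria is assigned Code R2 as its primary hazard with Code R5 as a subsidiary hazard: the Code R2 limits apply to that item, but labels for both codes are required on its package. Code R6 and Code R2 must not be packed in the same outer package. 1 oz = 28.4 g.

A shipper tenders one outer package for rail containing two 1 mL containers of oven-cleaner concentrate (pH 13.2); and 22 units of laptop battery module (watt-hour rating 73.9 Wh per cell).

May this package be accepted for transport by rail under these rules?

No

The oven-cleaner concentrate has pH 13.2, which is ≥ 12.5, so it is Code R6 (Corrosive).
Watt-hour rating 73.9 Wh per cell meets the Code R5 criterion (Lithium Cells), so the laptop battery module is Code R5.
Code R6 quantity: two 1 mL containers = 2 mL.
2 mL exceeds the rail limit of 1 mL for Code R6.
Code R5 quantity: 22 units.
22 units ≤ 25 units (rail limit, Code R5) — within limit.
The segregation rule (Code R6 with Code R2) does not apply to Code R6 with Code R5.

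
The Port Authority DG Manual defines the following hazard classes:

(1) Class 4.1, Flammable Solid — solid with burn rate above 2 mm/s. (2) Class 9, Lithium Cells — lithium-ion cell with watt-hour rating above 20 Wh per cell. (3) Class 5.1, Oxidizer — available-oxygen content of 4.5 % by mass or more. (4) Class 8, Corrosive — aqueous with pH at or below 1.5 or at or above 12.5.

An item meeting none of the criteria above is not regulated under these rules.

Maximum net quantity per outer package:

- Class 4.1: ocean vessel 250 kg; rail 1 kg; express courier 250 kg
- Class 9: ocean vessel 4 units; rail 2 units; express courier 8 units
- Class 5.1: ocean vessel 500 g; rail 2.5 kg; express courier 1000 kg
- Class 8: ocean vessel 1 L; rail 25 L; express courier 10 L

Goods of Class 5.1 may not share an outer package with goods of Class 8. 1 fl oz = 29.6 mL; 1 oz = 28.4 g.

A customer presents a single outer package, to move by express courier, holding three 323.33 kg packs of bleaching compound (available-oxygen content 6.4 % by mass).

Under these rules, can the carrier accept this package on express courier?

Available-oxygen content 6.4 % by mass meets the Class 5.1 criterion (Oxidizer), so the bleaching compound is Class 5.1.
Class 5.1 quantity: three 323.33 kg packs = 969.99 kg.
969.99 kg ≤ 1000 kg (express courier limit, Class 5.1) — within limit.

Yes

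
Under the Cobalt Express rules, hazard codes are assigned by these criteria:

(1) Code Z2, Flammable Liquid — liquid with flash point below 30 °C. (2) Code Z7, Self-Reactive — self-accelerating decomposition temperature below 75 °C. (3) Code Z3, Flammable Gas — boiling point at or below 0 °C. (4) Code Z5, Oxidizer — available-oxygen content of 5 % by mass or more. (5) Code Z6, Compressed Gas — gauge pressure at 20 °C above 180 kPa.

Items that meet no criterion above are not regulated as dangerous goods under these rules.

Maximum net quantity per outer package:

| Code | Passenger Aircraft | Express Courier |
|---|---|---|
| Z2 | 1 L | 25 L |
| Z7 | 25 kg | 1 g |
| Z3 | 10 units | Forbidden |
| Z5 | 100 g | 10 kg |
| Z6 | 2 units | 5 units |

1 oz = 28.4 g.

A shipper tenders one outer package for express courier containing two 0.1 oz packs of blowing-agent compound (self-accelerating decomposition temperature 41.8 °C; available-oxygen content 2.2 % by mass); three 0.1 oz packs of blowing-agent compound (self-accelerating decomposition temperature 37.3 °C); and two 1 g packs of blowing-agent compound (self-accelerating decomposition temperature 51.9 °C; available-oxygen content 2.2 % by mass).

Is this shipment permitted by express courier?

The blowing-agent compound has self-accelerating decomposition temperature 41.8 °C, which is < 75 °C, so it is Code Z7 (Self-Reactive).
Blowing-agent compound: self-accelerating decomposition temperature 37.3 °C < 75 °C → Code Z7 (Self-Reactive).
The blowing-agent compound has self-accelerating decomposition temperature 51.9 °C, which is < 75 °C, so it is Code Z7 (Self-Reactive).
Code Z7 net quantity: (two 0.1 oz packs = 5.68 g) + (three 0.1 oz packs = 8.52 g) + (two 1 g packs = 2 g) = 16.2 g.
16.2 g > 1 g (express courier limit, Code Z7) — over the limit.

No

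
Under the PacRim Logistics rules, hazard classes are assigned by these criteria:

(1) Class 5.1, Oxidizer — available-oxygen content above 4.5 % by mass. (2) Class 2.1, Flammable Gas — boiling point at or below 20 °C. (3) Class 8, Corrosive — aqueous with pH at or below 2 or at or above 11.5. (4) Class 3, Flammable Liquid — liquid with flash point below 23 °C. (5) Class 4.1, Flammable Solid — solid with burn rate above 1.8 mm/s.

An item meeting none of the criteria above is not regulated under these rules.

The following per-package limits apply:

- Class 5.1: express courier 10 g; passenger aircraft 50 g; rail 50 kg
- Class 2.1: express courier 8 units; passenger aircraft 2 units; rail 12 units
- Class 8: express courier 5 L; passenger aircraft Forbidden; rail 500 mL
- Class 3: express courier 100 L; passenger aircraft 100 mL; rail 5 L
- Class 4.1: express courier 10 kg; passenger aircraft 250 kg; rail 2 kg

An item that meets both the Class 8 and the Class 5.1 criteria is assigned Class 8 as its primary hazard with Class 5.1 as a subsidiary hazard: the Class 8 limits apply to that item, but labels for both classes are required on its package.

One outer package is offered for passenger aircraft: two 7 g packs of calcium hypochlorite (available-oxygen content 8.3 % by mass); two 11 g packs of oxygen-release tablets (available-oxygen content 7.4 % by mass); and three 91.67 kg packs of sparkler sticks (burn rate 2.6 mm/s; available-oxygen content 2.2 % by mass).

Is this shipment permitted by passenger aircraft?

Available-oxygen content 8.3 % by mass meets the Class 5.1 criterion (Oxidizer), so the calcium hypochlorite is Class 5.1.
Available-oxygen content 7.4 % by mass meets the Class 5.1 criterion (Oxidizer), so the oxygen-release tablets are Class 5.1.
Burn rate 2.6 mm/s meets the Class 4.1 criterion (Flammable Solid), so the sparkler sticks are Class 4.1.
Class 4.1 quantity: three 91.67 kg packs = 275.01 kg.
275.01 kg exceeds the passenger aircraft limit of 250 kg for Class 4.1.
Class 5.1 net quantity: (two 7 g packs = 14 g) + (two 11 g packs = 22 g) = 36 g.
36 g is within the passenger aircraft limit of 50 g for Class 5.1.

No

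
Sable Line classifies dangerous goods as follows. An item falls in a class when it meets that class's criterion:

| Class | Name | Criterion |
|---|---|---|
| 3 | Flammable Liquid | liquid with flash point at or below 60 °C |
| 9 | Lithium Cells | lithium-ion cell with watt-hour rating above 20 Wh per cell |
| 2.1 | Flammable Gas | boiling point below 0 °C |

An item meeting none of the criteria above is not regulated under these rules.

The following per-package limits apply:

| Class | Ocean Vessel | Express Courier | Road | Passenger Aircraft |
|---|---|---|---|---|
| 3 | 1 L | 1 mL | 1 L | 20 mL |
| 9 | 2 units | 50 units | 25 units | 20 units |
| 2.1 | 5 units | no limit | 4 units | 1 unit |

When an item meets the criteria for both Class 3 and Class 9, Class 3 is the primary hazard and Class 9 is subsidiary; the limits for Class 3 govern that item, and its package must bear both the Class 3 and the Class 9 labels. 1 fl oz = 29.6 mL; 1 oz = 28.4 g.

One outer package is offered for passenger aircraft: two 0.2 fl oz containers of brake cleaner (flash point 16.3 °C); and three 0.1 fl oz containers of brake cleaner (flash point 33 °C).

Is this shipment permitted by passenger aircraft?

No

With flash point 16.3 °C (≤ 60 °C), the brake cleaner falls in Class 3.
Brake cleaner: flash point 33 °C ≤ 60 °C → Class 3 (Flammable Liquid).
Total Class 3: (two 0.2 fl oz containers = 11.84 mL) + (three 0.1 fl oz containers = 8.88 mL) = 20.72 mL.
That exceeds the Class 3 passenger aircraft limit of 20 mL.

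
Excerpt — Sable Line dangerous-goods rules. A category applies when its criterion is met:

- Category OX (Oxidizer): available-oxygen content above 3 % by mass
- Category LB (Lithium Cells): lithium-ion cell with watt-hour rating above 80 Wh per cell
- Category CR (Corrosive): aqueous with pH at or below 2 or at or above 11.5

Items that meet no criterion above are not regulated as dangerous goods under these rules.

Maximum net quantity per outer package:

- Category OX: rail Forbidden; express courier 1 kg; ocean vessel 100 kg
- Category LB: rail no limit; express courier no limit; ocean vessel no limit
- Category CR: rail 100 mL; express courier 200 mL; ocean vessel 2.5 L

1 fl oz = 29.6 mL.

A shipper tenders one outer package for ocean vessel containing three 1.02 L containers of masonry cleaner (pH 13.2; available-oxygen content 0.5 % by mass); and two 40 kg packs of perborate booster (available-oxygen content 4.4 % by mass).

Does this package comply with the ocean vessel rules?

The masonry cleaner has pH 13.2, which is ≥ 11.5, so it is Category CR (Corrosive).
Available-oxygen content 4.4 % by mass meets the Category OX criterion (Oxidizer), so the perborate booster is Category OX.
Category CR quantity: three 1.02 L containers = 3.06 L.
3.06 L exceeds the ocean vessel limit of 2.5 L for Category CR.
Category OX quantity: two 40 kg packs = 80 kg.
80 kg ≤ 100 kg (ocean vessel limit, Category OX) — within limit.

No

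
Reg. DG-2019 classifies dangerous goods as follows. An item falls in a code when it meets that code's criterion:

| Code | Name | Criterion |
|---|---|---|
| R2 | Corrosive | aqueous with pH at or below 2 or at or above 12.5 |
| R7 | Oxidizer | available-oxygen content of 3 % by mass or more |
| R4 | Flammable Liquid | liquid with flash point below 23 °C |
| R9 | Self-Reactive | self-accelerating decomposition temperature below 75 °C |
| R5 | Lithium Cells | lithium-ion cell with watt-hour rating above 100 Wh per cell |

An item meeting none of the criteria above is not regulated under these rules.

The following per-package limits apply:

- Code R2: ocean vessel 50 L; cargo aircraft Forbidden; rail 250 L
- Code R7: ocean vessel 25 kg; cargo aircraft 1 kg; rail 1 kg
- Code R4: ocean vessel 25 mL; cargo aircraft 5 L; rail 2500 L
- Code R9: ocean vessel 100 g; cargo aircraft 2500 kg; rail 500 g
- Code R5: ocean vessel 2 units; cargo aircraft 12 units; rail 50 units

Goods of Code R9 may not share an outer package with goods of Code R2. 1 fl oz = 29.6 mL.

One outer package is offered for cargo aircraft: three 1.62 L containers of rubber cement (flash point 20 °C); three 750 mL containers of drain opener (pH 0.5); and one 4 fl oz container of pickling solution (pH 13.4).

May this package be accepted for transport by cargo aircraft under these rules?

No

The rubber cement has flash point 20 °C, which is < 23 °C, so it is Code R4 (Flammable Liquid).
The drain opener has pH 0.5, which is ≤ 2, so it is Code R2 (Corrosive).
Pickling solution: pH 13.4 ≥ 12.5 → Code R2 (Corrosive).
Total Code R2: (three 750 mL containers = 2.25 L) + (one 4 fl oz container = 118.4 mL) = 2368.4 mL.
By cargo aircraft, Code R2 is Forbidden regardless of quantity.
Code R4 quantity: three 1.62 L containers = 4.86 L.
4.86 L ≤ 5 L (cargo aircraft limit, Code R4) — within limit.
The segregation rule (Code R9 with Code R2) does not apply to Code R2 with Code R4.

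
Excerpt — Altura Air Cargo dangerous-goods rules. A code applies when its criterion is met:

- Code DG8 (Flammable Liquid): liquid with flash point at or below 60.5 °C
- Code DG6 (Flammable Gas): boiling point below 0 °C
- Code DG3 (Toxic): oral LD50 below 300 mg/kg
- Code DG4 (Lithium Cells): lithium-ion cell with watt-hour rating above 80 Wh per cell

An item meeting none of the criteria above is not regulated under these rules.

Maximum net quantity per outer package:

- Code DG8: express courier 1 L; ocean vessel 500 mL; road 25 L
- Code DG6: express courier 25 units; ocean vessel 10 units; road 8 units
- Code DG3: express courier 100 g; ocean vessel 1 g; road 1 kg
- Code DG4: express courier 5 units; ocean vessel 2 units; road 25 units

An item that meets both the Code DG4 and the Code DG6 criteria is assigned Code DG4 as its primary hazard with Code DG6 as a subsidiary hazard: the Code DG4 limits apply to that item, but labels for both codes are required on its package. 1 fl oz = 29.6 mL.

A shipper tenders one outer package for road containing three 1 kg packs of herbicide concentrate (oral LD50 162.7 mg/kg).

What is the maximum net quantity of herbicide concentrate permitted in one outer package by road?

Herbicide concentrate: oral LD50 162.7 mg/kg < 300 mg/kg → Code DG3 (Toxic).
The road limit for Code DG3 is 1 kg.

1 kg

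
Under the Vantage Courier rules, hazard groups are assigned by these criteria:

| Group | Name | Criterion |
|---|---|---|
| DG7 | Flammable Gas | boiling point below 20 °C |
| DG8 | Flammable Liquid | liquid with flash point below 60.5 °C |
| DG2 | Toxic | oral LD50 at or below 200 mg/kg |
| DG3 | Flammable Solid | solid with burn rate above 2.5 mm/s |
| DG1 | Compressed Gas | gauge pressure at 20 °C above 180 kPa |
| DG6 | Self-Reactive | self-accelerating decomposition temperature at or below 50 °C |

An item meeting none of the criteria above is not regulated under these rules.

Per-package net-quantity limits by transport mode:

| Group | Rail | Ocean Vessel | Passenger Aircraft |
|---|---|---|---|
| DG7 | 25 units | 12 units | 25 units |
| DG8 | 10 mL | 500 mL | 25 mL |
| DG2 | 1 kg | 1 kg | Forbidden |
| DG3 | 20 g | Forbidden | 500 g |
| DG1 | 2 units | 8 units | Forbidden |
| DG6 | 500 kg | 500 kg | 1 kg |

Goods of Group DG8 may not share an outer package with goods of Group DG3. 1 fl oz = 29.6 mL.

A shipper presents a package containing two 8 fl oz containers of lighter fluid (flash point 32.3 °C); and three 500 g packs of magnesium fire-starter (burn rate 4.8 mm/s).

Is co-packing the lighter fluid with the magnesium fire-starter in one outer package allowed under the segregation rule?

No

Lighter fluid: flash point 32.3 °C < 60.5 °C → Group DG8 (Flammable Liquid).
Burn rate 4.8 mm/s meets the Group DG3 criterion (Flammable Solid), so the magnesium fire-starter is Group DG3.
Group DG8 and Group DG3 may not share an outer package.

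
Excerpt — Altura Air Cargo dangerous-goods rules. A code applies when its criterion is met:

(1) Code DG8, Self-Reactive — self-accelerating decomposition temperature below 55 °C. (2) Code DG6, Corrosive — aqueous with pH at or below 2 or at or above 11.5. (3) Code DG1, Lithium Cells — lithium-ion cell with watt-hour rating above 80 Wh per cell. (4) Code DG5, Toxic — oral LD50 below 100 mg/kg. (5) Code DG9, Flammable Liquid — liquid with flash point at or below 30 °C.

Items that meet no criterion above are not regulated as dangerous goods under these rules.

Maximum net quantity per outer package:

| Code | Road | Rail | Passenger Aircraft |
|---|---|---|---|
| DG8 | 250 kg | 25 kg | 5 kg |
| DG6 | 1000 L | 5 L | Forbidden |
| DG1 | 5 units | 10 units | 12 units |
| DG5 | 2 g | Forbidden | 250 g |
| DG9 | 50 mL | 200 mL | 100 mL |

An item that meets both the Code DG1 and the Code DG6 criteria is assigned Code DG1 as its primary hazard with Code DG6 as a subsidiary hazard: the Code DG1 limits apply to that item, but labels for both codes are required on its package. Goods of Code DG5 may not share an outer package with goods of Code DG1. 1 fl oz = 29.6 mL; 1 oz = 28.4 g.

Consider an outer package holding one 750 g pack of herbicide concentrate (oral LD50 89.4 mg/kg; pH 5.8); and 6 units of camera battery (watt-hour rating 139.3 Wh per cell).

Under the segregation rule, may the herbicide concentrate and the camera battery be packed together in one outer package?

With oral LD50 89.4 mg/kg (< 100 mg/kg), the herbicide concentrate falls in Code DG5.
Watt-hour rating 139.3 Wh per cell meets the Code DG1 criterion (Lithium Cells), so the camera battery is Code DG1.
Code DG5 and Code DG1 may not share an outer package.

No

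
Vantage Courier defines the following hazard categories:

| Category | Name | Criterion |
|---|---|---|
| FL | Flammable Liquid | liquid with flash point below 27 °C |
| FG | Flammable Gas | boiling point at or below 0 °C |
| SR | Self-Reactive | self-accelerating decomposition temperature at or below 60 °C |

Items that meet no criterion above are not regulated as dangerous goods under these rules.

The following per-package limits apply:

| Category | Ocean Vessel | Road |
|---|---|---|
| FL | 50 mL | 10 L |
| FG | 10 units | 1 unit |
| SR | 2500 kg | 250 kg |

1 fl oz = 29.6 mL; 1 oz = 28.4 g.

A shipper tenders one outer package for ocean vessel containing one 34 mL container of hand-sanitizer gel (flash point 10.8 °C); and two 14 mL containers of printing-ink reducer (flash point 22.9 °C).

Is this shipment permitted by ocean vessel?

No

With flash point 10.8 °C (< 27 °C), the hand-sanitizer gel falls in Category FL.
Flash point 22.9 °C meets the Category FL criterion (Flammable Liquid), so the printing-ink reducer is Category FL.
Total Category FL: 34 mL + (two 14 mL containers = 28 mL) = 62 mL.
That exceeds the Category FL ocean vessel limit of 50 mL.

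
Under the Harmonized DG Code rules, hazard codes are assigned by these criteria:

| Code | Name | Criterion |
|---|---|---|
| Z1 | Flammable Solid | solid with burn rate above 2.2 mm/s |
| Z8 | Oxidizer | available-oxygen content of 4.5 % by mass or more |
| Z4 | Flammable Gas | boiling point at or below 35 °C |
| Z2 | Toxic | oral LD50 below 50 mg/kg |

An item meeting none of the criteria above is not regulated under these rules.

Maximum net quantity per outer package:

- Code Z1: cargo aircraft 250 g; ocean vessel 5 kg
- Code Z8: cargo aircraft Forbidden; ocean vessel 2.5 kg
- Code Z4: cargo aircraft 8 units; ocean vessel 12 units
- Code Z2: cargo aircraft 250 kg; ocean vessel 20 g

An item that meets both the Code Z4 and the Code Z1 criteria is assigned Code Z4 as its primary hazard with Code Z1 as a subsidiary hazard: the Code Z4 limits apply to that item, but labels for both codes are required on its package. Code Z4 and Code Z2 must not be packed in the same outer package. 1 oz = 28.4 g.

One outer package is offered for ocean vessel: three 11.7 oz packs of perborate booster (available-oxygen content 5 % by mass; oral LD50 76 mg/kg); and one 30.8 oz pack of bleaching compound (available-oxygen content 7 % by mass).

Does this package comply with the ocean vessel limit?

Available-oxygen content 5 % by mass meets the Code Z8 criterion (Oxidizer), so the perborate booster is Code Z8.
The bleaching compound has available-oxygen content 7 % by mass, which is ≥ 4.5 % by mass, so it is Code Z8 (Oxidizer).
Total Code Z8: (three 11.7 oz packs = 996.84 g) + (one 30.8 oz pack = 874.72 g) = 1871.56 g.
That is within the Code Z8 ocean vessel limit of 2.5 kg.

Yes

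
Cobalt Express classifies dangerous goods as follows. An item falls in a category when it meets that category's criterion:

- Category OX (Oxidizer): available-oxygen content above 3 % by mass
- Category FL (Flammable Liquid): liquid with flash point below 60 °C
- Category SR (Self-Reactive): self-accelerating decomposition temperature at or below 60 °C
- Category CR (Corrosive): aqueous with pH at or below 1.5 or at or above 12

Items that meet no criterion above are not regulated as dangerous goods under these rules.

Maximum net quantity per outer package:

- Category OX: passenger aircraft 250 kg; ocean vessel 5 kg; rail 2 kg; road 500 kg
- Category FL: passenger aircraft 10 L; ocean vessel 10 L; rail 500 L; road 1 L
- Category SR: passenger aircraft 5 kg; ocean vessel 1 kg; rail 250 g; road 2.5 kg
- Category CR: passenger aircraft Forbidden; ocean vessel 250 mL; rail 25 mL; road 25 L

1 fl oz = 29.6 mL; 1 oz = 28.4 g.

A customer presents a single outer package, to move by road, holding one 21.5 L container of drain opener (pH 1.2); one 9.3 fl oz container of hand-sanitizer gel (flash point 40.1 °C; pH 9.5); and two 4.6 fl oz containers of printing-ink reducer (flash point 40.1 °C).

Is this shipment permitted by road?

Yes

pH 1.2 meets the Category CR criterion (Corrosive), so the drain opener is Category CR.
With flash point 40.1 °C (< 60 °C), the hand-sanitizer gel falls in Category FL.
The printing-ink reducer has flash point 40.1 °C, which is < 60 °C, so it is Category FL (Flammable Liquid).
Category CR quantity: 21.5 L.
21.5 L is within the road limit of 25 L for Category CR.
Category FL net quantity: (one 9.3 fl oz container = 275.28 mL) + (two 4.6 fl oz containers = 272.32 mL) = 547.6 mL.
547.6 mL ≤ 1 L (road limit, Category FL) — within limit.
Every hazard category is within its road limit and no segregation rule is violated.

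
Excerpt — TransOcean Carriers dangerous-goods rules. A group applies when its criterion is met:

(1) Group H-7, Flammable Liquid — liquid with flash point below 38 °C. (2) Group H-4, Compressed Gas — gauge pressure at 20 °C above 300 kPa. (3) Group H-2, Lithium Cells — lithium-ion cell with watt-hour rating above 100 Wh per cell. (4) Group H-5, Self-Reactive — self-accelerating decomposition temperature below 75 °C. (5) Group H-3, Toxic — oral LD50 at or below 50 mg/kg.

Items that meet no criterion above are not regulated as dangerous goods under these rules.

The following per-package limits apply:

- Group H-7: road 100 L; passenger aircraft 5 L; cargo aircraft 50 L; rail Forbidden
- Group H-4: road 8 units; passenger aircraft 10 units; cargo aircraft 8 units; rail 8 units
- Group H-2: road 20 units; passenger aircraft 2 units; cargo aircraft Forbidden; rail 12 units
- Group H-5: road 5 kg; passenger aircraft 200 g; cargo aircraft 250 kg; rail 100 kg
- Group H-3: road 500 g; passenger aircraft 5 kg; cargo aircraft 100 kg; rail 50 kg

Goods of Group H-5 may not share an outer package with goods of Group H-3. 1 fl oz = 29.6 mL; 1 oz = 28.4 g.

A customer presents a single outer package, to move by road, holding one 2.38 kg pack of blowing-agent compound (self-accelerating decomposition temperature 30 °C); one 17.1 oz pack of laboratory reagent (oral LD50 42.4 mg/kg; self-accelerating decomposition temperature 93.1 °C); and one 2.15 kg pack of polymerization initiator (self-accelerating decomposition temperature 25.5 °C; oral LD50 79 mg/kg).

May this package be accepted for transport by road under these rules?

Self-accelerating decomposition temperature 30 °C meets the Group H-5 criterion (Self-Reactive), so the blowing-agent compound is Group H-5.
Laboratory reagent: oral LD50 42.4 mg/kg ≤ 50 mg/kg → Group H-3 (Toxic).
Self-accelerating decomposition temperature 25.5 °C meets the Group H-5 criterion (Self-Reactive), so the polymerization initiator is Group H-5.
Total Group H-5: 2.38 kg + 2.15 kg = 4.53 kg.
4.53 kg ≤ 5 kg (road limit, Group H-5) — within limit.
Group H-3 quantity: one 17.1 oz pack = 485.64 g.
That is within the Group H-3 road limit of 500 g.
Group H-5 and Group H-3 may not share an outer package.

No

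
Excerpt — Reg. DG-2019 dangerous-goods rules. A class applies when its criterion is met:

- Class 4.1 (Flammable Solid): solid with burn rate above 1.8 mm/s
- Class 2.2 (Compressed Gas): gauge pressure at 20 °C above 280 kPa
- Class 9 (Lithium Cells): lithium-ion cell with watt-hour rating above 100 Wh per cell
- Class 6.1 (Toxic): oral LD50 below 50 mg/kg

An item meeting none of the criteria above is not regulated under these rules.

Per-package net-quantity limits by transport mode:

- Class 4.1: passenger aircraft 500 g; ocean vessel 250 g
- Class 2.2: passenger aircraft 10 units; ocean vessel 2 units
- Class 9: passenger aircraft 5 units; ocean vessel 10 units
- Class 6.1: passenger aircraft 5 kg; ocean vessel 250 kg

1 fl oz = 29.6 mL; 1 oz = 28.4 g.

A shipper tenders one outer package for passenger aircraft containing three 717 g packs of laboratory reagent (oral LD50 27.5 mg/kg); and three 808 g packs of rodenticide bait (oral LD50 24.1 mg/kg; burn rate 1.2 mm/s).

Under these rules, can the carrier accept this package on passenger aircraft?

Yes

Oral LD50 27.5 mg/kg meets the Class 6.1 criterion (Toxic), so the laboratory reagent is Class 6.1.
Oral LD50 24.1 mg/kg meets the Class 6.1 criterion (Toxic), so the rodenticide bait is Class 6.1.
Total Class 6.1: (three 717 g packs = 2.151 kg) + (three 808 g packs = 2.424 kg) = 4.575 kg.
That is within the Class 6.1 passenger aircraft limit of 5 kg.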